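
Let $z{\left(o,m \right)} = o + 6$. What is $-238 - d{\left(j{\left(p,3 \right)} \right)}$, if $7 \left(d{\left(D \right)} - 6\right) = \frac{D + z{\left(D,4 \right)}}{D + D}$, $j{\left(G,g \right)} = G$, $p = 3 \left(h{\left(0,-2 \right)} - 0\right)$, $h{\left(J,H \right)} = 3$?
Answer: $- \frac{5128}{21} \approx -244.19$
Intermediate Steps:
$p = 9$ ($p = 3 \left(3 - 0\right) = 3 \left(3 + 0\right) = 3 \cdot 3 = 9$)
$z{\left(o,m \right)} = 6 + o$
$d{\left(D \right)} = 6 + \frac{6 + 2 D}{14 D}$ ($d{\left(D \right)} = 6 + \frac{\left(D + \left(6 + D\right)\right) \frac{1}{D + D}}{7} = 6 + \frac{\left(6 + 2 D\right) \frac{1}{2 D}}{7} = 6 + \frac{\frac{1}{2} \frac{1}{D} \left(6 + 2 D\right)}{7} = 6 + \frac{6 + 2 D}{14 D}$)
$-238 - d{\left(j{\left(p,3 \right)} \right)} = -238 - \frac{3 + 43 \cdot 9}{7 \cdot 9} = -238 - \frac{1}{7} \cdot \frac{1}{9} \left(3 + 387\right) = -238 - \frac{1}{7} \cdot \frac{1}{9} \cdot 390 = -238 - \frac{130}{21} = - \frac{5128}{21}$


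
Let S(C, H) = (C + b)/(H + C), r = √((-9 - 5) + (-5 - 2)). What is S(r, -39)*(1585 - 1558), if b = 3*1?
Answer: 27*(√21 - 3*I)/(√21 + 39*I) ≈ -1.6809 - 3.3701*I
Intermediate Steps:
b = 3
r = I*√21 (r = √(-14 - 7) = √(-21) = I*√21 ≈ 4.5826*I)
S(C, H) = (3 + C)/(C + H) (S(C, H) = (C + 3)/(H + C) = (3 + C)/(C + H))
S(r, -39)*(1585 - 1558) = ((3 + I*√21)/(I*√21 - 39))*(1585 - 1558) = ((3 + I*√21)/(-39 + I*√21))*27 = 27*(3 + I*√21)/(-39 + I*√21)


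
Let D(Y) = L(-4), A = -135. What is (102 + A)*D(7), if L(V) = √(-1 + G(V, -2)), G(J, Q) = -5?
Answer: -33*I*√6 ≈ -80.833*I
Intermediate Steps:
L(V) = I*√6 (L(V) = √(-1 - 5) = √(-6) = I*√6)
D(Y) = I*√6
(102 + A)*D(7) = (102 - 135)*(I*√6) = -33*I*√6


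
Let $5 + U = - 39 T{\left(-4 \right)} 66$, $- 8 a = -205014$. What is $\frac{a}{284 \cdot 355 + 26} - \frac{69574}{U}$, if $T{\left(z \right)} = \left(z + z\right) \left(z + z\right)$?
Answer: $\frac{44952144103}{66453883544} \approx 0.67644$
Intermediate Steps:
$a = \frac{102507}{4}$ ($a = \left(- \frac{1}{8}\right) \left(-205014\right) = \frac{102507}{4} \approx 25627.0$)
$T{\left(z \right)} = 4 z^{2}$ ($T{\left(z \right)} = 2 z 2 z = 4 z^{2}$)
$U = -164741$ ($U = -5 + - 39 \cdot 4 \left(-4\right)^{2} \cdot 66 = -5 + - 39 \cdot 4 \cdot 16 \cdot 66 = -5 + \left(-39\right) 64 \cdot 66 = -5 - 164736 = -164741$)
$\frac{a}{284 \cdot 355 + 26} - \frac{69574}{U} = \frac{102507}{4 \left(284 \cdot 355 + 26\right)} - \frac{69574}{-164741} = \frac{102507}{4 \left(100820 + 26\right)} - - \frac{69574}{164741} = \frac{102507}{4 \cdot 100846} + \frac{69574}{164741} = \frac{102507}{4} \cdot \frac{1}{100846} + \frac{69574}{164741} = \frac{102507}{403384} + \frac{69574}{164741} = \frac{44952144103}{66453883544}$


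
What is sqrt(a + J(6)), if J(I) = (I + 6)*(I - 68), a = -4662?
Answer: I*sqrt(5406) ≈ 73.526*I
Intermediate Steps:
J(I) = (-68 + I)*(6 + I) (J(I) = (6 + I)*(-68 + I) = (-68 + I)*(6 + I))
sqrt(a + J(6)) = sqrt(-4662 + (-408 + 6**2 - 62*6)) = sqrt(-4662 + (-408 + 36 - 372)) = sqrt(-4662 - 744) = sqrt(-5406) = I*sqrt(5406)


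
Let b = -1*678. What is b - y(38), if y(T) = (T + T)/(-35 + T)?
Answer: -2110/3 ≈ -703.33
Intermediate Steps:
b = -678
y(T) = 2*T/(-35 + T) (y(T) = (2*T)/(-35 + T) = 2*T/(-35 + T))
b - y(38) = -678 - 2*38/(-35 + 38) = -678 - 2*38/3 = -678 - 1*76/3 = -678 - 76/3 = -2110/3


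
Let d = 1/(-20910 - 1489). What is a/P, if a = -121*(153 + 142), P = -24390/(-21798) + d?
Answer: -968233621355/30349434 ≈ -31903.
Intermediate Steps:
d = -1/22399 (d = 1/(-22399) = -1/22399 ≈ -4.4645e-5)
P = 30349434/27125189 (P = -24390/(-21798) - 1/22399 = -24390*(-1/21798) - 1/22399 = 1355/1211 - 1/22399 = 30349434/27125189 ≈ 1.1189)
a = -35695 (a = -121*295 = -1*35695 = -35695)
a/P = -35695/30349434/27125189 = -35695*27125189/30349434 = -968233621355/30349434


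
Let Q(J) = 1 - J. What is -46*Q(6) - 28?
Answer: 202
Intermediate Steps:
-46*Q(6) - 28 = -46*(1 - 1*6) - 28 = -46*(1 - 6) - 28 = -46*(-5) - 28 = 230 - 28 = 202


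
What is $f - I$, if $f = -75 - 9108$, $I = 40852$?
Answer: $-50035$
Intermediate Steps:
$f = -9183$
$f - I = -9183 - 40852 = -50035$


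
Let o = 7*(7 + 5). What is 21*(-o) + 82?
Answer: -1682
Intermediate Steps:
o = 84 (o = 7*12 = 84)
21*(-o) + 82 = 21*(-1*84) + 82 = 21*(-84) + 82 = -1764 + 82 = -1682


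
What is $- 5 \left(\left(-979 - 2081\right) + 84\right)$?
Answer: $14880$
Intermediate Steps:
$- 5 \left(\left(-979 - 2081\right) + 84\right) = - 5 \left(-3060 + 84\right) = \left(-5\right) \left(-2976\right) = 14880$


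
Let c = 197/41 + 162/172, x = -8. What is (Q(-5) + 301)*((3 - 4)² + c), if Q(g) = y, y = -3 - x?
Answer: 3639717/1763 ≈ 2064.5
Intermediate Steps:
y = 5 (y = -3 - 1*(-8) = -3 + 8 = 5)
Q(g) = 5
c = 20263/3526 (c = 197*(1/41) + 162*(1/172) = 197/41 + 81/86 = 20263/3526 ≈ 5.7467)
(Q(-5) + 301)*((3 - 4)² + c) = (5 + 301)*((3 - 4)² + 20263/3526) = 306*((-1)² + 20263/3526) = 306*(1 + 20263/3526) = 306*(23789/3526) = 3639717/1763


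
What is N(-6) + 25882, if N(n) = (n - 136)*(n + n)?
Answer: 27586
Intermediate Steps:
N(n) = 2*n*(-136 + n) (N(n) = (-136 + n)*(2*n) = 2*n*(-136 + n))
N(-6) + 25882 = 2*(-6)*(-136 - 6) + 25882 = 2*(-6)*(-142) + 25882 = 1704 + 25882 = 27586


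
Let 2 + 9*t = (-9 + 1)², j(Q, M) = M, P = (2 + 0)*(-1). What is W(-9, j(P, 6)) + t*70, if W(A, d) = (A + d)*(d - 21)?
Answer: 4745/9 ≈ 527.22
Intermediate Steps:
P = -2 (P = 2*(-1) = -2)
W(A, d) = (-21 + d)*(A + d) (W(A, d) = (A + d)*(-21 + d) = (-21 + d)*(A + d))
t = 62/9 (t = -2/9 + (-9 + 1)²/9 = -2/9 + (⅑)*(-8)² = -2/9 + (⅑)*64 = -2/9 + 64/9 = 62/9 ≈ 6.8889)
W(-9, j(P, 6)) + t*70 = (6² - 21*(-9) - 21*6 - 9*6) + (62/9)*70 = (36 + 189 - 126 - 54) + 4340/9 = 45 + 4340/9 = 4745/9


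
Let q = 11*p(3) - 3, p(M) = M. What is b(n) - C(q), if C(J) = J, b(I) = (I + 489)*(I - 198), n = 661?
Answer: 532420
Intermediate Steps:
b(I) = (-198 + I)*(489 + I) (b(I) = (489 + I)*(-198 + I) = (-198 + I)*(489 + I))
q = 30 (q = 11*3 - 3 = 33 - 3 = 30)
b(n) - C(q) = (-96822 + 661² + 291*661) - 1*30 = (-96822 + 436921 + 192351) - 30 = 532450 - 30 = 532420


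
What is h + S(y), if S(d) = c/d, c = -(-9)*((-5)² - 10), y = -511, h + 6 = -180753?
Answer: -92367984/511 ≈ -1.8076e+5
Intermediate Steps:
h = -180759 (h = -6 - 180753 = -180759)
c = 135 (c = -(-9)*(25 - 10) = -(-9)*15 = -1*(-135) = 135)
S(d) = 135/d
h + S(y) = -180759 + 135/(-511) = -180759 + 135*(-1/511) = -180759 - 135/511 = -92367984/511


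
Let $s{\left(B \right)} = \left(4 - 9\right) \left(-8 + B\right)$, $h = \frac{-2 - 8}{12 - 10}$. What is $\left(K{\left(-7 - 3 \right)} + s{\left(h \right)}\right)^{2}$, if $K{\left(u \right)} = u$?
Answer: $3025$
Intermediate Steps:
$h = -5$ ($h = - \frac{10}{2} = \left(-10\right) \frac{1}{2} = -5$)
$s{\left(B \right)} = 40 - 5 B$ ($s{\left(B \right)} = - 5 \left(-8 + B\right) = 40 - 5 B$)
$\left(K{\left(-7 - 3 \right)} + s{\left(h \right)}\right)^{2} = \left(\left(-7 - 3\right) + \left(40 - -25\right)\right)^{2} = \left(-10 + \left(40 + 25\right)\right)^{2} = \left(-10 + 65\right)^{2} = 55^{2} = 3025$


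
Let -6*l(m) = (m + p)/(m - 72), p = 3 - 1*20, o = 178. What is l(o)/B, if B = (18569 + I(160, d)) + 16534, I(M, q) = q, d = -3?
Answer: -161/22323600 ≈ -7.2121e-6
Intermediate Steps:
p = -17 (p = 3 - 20 = -17)
l(m) = -(-17 + m)/(6*(-72 + m)) (l(m) = -(m - 17)/(6*(m - 72)) = -(-17 + m)/(6*(-72 + m)))
B = 35100 (B = (18569 - 3) + 16534 = 18566 + 16534 = 35100)
l(o)/B = ((17 - 1*178)/(6*(-72 + 178)))/35100 = ((⅙)*(17 - 178)/106)*(1/35100) = ((⅙)*(1/106)*(-161))*(1/35100) = -161/636*1/35100 = -161/22323600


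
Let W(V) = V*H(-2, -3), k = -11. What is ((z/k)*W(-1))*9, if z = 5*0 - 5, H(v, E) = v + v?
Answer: 180/11 ≈ 16.364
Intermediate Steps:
H(v, E) = 2*v
z = -5 (z = 0 - 5 = -5)
W(V) = -4*V (W(V) = V*(2*(-2)) = V*(-4) = -4*V)
((z/k)*W(-1))*9 = ((-5/(-11))*(-4*(-1)))*9 = (-5*(-1/11)*4)*9 = ((5/11)*4)*9 = (20/11)*9 = 180/11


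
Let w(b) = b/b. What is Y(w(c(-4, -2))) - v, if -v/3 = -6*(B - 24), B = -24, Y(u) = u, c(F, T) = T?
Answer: 865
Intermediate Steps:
w(b) = 1
v = -864 (v = -(-18)*(-24 - 24) = -(-18)*(-48) = -3*288 = -864)
Y(w(c(-4, -2))) - v = 1 - 1*(-864) = 1 + 864 = 865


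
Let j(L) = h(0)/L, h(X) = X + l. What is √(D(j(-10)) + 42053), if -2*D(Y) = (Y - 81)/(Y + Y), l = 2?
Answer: √167806/2 ≈ 204.82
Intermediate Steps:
h(X) = 2 + X (h(X) = X + 2 = 2 + X)
j(L) = 2/L (j(L) = (2 + 0)/L = 2/L)
D(Y) = -(-81 + Y)/(4*Y) (D(Y) = -(Y - 81)/(2*(Y + Y)) = -(-81 + Y)/(2*(2*Y)) = -(-81 + Y)*1/(2*Y)/2 = -(-81 + Y)/(4*Y))
√(D(j(-10)) + 42053) = √((81 - 2/(-10))/(4*((2/(-10)))) + 42053) = √((81 - 2*(-1)/10)/(4*((2*(-⅒)))) + 42053) = √((81 - 1*(-⅕))/(4*(-⅕)) + 42053) = √((¼)*(-5)*(81 + ⅕) + 42053) = √((¼)*(-5)*(406/5) + 42053) = √(-203/2 + 42053) = √(83903/2) = √167806/2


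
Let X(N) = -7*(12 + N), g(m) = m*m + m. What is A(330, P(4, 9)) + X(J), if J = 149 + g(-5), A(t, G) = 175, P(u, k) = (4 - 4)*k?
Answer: -1092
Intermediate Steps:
P(u, k) = 0 (P(u, k) = 0*k = 0)
g(m) = m + m**2 (g(m) = m**2 + m = m + m**2)
J = 169 (J = 149 - 5*(1 - 5) = 149 - 5*(-4) = 149 + 20 = 169)
X(N) = -84 - 7*N
A(330, P(4, 9)) + X(J) = 175 + (-84 - 7*169) = 175 + (-84 - 1183) = 175 - 1267 = -1092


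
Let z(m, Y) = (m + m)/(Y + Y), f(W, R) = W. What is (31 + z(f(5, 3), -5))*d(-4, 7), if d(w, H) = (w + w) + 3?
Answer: -150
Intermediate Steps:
d(w, H) = 3 + 2*w (d(w, H) = 2*w + 3 = 3 + 2*w)
z(m, Y) = m/Y (z(m, Y) = (2*m)/((2*Y)) = (2*m)*(1/(2*Y)) = m/Y)
(31 + z(f(5, 3), -5))*d(-4, 7) = (31 + 5/(-5))*(3 + 2*(-4)) = (31 + 5*(-⅕))*(3 - 8) = (31 - 1)*(-5) = 30*(-5) = -150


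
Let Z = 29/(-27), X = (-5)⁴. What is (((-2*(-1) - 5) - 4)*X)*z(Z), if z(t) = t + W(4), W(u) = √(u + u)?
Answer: 126875/27 - 8750*√2 ≈ -7675.3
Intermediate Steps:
X = 625
W(u) = √2*√u (W(u) = √(2*u) = √2*√u)
Z = -29/27 (Z = 29*(-1/27) = -29/27 ≈ -1.0741)
z(t) = t + 2*√2 (z(t) = t + √2*√4 = t + √2*2 = t + 2*√2)
(((-2*(-1) - 5) - 4)*X)*z(Z) = (((-2*(-1) - 5) - 4)*625)*(-29/27 + 2*√2) = (((2 - 5) - 4)*625)*(-29/27 + 2*√2) = ((-3 - 4)*625)*(-29/27 + 2*√2) = (-7*625)*(-29/27 + 2*√2) = -4375*(-29/27 + 2*√2) = 126875/27 - 8750*√2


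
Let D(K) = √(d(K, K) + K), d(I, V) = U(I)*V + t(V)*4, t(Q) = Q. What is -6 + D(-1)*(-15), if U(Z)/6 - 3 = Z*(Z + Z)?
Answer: -6 - 15*I*√35 ≈ -6.0 - 88.741*I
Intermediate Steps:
U(Z) = 18 + 12*Z² (U(Z) = 18 + 6*(Z*(Z + Z)) = 18 + 6*(Z*(2*Z)) = 18 + 6*(2*Z²) = 18 + 12*Z²)
d(I, V) = 4*V + V*(18 + 12*I²) (d(I, V) = (18 + 12*I²)*V + V*4 = V*(18 + 12*I²) + 4*V = 4*V + V*(18 + 12*I²))
D(K) = √(K + 2*K*(11 + 6*K²)) (D(K) = √(2*K*(11 + 6*K²) + K) = √(K + 2*K*(11 + 6*K²)))
-6 + D(-1)*(-15) = -6 + √(-(23 + 12*(-1)²))*(-15) = -6 + √(-(23 + 12*1))*(-15) = -6 + √(-(23 + 12))*(-15) = -6 + √(-1*35)*(-15) = -6 + √(-35)*(-15) = -6 + (I*√35)*(-15) = -6 - 15*I*√35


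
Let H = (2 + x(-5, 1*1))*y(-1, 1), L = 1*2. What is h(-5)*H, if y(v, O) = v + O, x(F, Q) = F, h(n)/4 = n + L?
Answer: 0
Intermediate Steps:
L = 2
h(n) = 8 + 4*n (h(n) = 4*(n + 2) = 4*(2 + n) = 8 + 4*n)
y(v, O) = O + v
H = 0 (H = (2 - 5)*(1 - 1) = -3*0 = 0)
h(-5)*H = (8 + 4*(-5))*0 = (8 - 20)*0 = -12*0 = 0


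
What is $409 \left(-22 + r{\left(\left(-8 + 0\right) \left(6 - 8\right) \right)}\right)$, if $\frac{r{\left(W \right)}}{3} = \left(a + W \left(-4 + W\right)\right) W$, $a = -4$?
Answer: $3681818$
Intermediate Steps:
$r{\left(W \right)} = 3 W \left(-4 + W \left(-4 + W\right)\right)$ ($r{\left(W \right)} = 3 \left(-4 + W \left(-4 + W\right)\right) W = 3 W \left(-4 + W \left(-4 + W\right)\right)$)
$409 \left(-22 + r{\left(\left(-8 + 0\right) \left(6 - 8\right) \right)}\right) = 409 \left(-22 + 3 \left(-8 + 0\right) \left(6 - 8\right) \left(-4 + \left(\left(-8 + 0\right) \left(6 - 8\right)\right)^{2} - 4 \left(-8 + 0\right) \left(6 - 8\right)\right)\right) = 409 \left(-22 + 3 \left(\left(-8\right) \left(-2\right)\right) \left(-4 + \left(\left(-8\right) \left(-2\right)\right)^{2} - 4 \left(\left(-8\right) \left(-2\right)\right)\right)\right) = 409 \left(-22 + 3 \cdot 16 \left(-4 + 16^{2} - 64\right)\right) = 409 \left(-22 + 3 \cdot 16 \left(-4 + 256 - 64\right)\right) = 409 \left(-22 + 3 \cdot 16 \cdot 188\right) = 409 \left(-22 + 9024\right) = 409 \cdot 9002 = 3681818$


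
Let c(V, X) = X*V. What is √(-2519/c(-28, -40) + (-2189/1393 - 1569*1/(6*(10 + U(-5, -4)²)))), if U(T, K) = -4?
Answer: I*√183880970/3640 ≈ 3.7253*I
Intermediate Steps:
c(V, X) = V*X
√(-2519/c(-28, -40) + (-2189/1393 - 1569*1/(6*(10 + U(-5, -4)²)))) = √(-2519/((-28*(-40))) + (-2189/1393 - 1569*1/(6*(10 + (-4)²)))) = √(-2519/1120 + (-2189*1/1393 - 1569*1/(6*(10 + 16)))) = √(-2519*1/1120 + (-11/7 - 1569/(6*26))) = √(-2519/1120 + (-11/7 - 1569/156)) = √(-2519/1120 + (-11/7 - 1569*1/156)) = √(-2519/1120 + (-11/7 - 523/52)) = √(-2519/1120 - 4233/364) = √(-202067/14560) = I*√183880970/3640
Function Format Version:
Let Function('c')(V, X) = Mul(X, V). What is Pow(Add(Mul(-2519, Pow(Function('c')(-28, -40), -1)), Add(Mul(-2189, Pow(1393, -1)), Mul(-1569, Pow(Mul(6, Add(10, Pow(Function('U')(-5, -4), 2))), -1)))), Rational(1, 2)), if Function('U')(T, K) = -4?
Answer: Mul(Rational(1, 3640), I, Pow(183880970, Rational(1, 2))) ≈ Mul(3.7253, I)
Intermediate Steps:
Function('c')(V, X) = Mul(V, X)
Pow(Add(Mul(-2519, Pow(Function('c')(-28, -40), -1)), Add(Mul(-2189, Pow(1393, -1)), Mul(-1569, Pow(Mul(6, Add(10, Pow(Function('U')(-5, -4), 2))), -1)))), Rational(1, 2)) = Pow(Add(Mul(-2519, Pow(Mul(-28, -40), -1)), Add(Mul(-2189, Pow(1393, -1)), Mul(-1569, Pow(Mul(6, Add(10, Pow(-4, 2))), -1)))), Rational(1, 2)) = Pow(Add(Mul(-2519, Pow(1120, -1)), Add(Mul(-2189, Rational(1, 1393)), Mul(-1569, Pow(Mul(6, Add(10, 16)), -1)))), Rational(1, 2)) = Pow(Add(Mul(-2519, Rational(1, 1120)), Add(Rational(-11, 7), Mul(-1569, Pow(Mul(6, 26), -1)))), Rational(1, 2)) = Pow(Add(Rational(-2519, 1120), Add(Rational(-11, 7), Mul(-1569, Pow(156, -1)))), Rational(1, 2)) = Pow(Add(Rational(-2519, 1120), Add(Rational(-11, 7), Mul(-1569, Rational(1, 156)))), Rational(1, 2)) = Pow(Add(Rational(-2519, 1120), Add(Rational(-11, 7), Rational(-523, 52))), Rational(1, 2)) = Pow(Add(Rational(-2519, 1120), Rational(-4233, 364)), Rational(1, 2)) = Pow(Rational(-202067, 14560), Rational(1, 2)) = Mul(Rational(1, 3640), I, Pow(183880970, Rational(1, 2)))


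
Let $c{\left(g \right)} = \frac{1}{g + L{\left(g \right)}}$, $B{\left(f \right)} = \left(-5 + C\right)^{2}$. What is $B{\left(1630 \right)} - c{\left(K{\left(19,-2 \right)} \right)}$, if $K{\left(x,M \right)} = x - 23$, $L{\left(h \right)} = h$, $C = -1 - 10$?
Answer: $\frac{2049}{8} \approx 256.13$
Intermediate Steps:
$C = -11$ ($C = -1 - 10 = -11$)
$K{\left(x,M \right)} = -23 + x$ ($K{\left(x,M \right)} = x - 23 = -23 + x$)
$B{\left(f \right)} = 256$ ($B{\left(f \right)} = \left(-5 - 11\right)^{2} = \left(-16\right)^{2} = 256$)
$c{\left(g \right)} = \frac{1}{2 g}$ ($c{\left(g \right)} = \frac{1}{g + g} = \frac{1}{2 g}$)
$B{\left(1630 \right)} - c{\left(K{\left(19,-2 \right)} \right)} = 256 - \frac{1}{2 \left(-23 + 19\right)} = 256 - \frac{1}{2 \left(-4\right)} = 256 - \frac{1}{2} \left(- \frac{1}{4}\right) = 256 - - \frac{1}{8} = 256 + \frac{1}{8} = \frac{2049}{8}$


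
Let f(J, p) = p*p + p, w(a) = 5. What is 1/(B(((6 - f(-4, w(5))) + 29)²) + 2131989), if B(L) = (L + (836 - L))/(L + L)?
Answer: 25/53300143 ≈ 4.6904e-7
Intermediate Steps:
f(J, p) = p + p² (f(J, p) = p² + p = p + p²)
B(L) = 418/L (B(L) = 836/((2*L)) = 836*(1/(2*L)) = 418/L)
1/(B(((6 - f(-4, w(5))) + 29)²) + 2131989) = 1/(418/(((6 - 5*(1 + 5)) + 29)²) + 2131989) = 1/(418/(((6 - 5*6) + 29)²) + 2131989) = 1/(418/(((6 - 1*30) + 29)²) + 2131989) = 1/(418/(((6 - 30) + 29)²) + 2131989) = 1/(418/((-24 + 29)²) + 2131989) = 1/(418/(5²) + 2131989) = 1/(418/25 + 2131989) = 1/(53300143/25) = 25/53300143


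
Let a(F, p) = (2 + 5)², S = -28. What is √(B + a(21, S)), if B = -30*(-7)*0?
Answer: 7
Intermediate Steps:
a(F, p) = 49 (a(F, p) = 7² = 49)
B = 0 (B = 210*0 = 0)
√(B + a(21, S)) = √(0 + 49) = √49 = 7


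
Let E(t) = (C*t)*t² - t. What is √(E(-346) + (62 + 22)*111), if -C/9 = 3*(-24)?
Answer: I*√26841275258 ≈ 1.6383e+5*I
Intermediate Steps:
C = 648 (C = -27*(-24) = -9*(-72) = 648)
E(t) = -t + 648*t³ (E(t) = (648*t)*t² - t = 648*t³ - t = -t + 648*t³)
√(E(-346) + (62 + 22)*111) = √((-1*(-346) + 648*(-346)³) + (62 + 22)*111) = √((346 + 648*(-41421736)) + 84*111) = √((346 - 26841284928) + 9324) = √(-26841284582 + 9324) = √(-26841275258) = I*√26841275258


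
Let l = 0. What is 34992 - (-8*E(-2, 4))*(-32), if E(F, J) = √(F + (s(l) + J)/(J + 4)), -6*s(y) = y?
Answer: 34992 - 128*I*√6 ≈ 34992.0 - 313.53*I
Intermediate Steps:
s(y) = -y/6
E(F, J) = √(F + J/(4 + J)) (E(F, J) = √(F + (-⅙*0 + J)/(J + 4)) = √(F + (0 + J)/(4 + J)) = √(F + J/(4 + J)))
34992 - (-8*E(-2, 4))*(-32) = 34992 - (-8*√(4 - 2*(4 + 4))/√(4 + 4))*(-32) = 34992 - (-8*√2*√(4 - 2*8)/4)*(-32) = 34992 - (-8*√2*√(4 - 16)/4)*(-32) = 34992 - (-8*I*√6/2)*(-32) = 34992 - (-4*I*√6)*(-32) = 34992 - 128*I*√6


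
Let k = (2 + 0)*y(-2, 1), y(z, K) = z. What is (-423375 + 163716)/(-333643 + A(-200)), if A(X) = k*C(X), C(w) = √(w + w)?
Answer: 86633407737/111317657849 - 20772720*I/111317657849 ≈ 0.77825 - 0.00018661*I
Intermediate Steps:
C(w) = √2*√w (C(w) = √(2*w) = √2*√w)
k = -4 (k = (2 + 0)*(-2) = 2*(-2) = -4)
A(X) = -4*√2*√X
(-423375 + 163716)/(-333643 + A(-200)) = (-423375 + 163716)/(-333643 - 4*√2*√(-200)) = -259659/(-333643 - 4*√2*10*I*√2) = -259659*(-333643 + 80*I)/111317657849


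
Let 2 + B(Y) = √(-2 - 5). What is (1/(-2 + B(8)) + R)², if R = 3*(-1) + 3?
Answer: (4 - I*√7)⁻² ≈ 0.017013 + 0.040011*I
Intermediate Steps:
R = 0 (R = -3 + 3 = 0)
B(Y) = -2 + I*√7 (B(Y) = -2 + √(-2 - 5) = -2 + √(-7) = -2 + I*√7)
(1/(-2 + B(8)) + R)² = (1/(-2 + (-2 + I*√7)) + 0)² = (1/(-4 + I*√7) + 0)² = (1/(-4 + I*√7))² = (-4 + I*√7)⁻²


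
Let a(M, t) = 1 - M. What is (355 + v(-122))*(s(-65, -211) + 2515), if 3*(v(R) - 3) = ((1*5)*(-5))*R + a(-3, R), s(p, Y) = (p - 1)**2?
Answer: 9454496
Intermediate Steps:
s(p, Y) = (-1 + p)**2
v(R) = 13/3 - 25*R/3 (v(R) = 3 + (((1*5)*(-5))*R + (1 - 1*(-3)))/3 = 3 + ((5*(-5))*R + (1 + 3))/3 = 3 + (-25*R + 4)/3 = 3 + (4 - 25*R)/3 = 3 + (4/3 - 25*R/3) = 13/3 - 25*R/3)
(355 + v(-122))*(s(-65, -211) + 2515) = (355 + (13/3 - 25/3*(-122)))*((-1 - 65)**2 + 2515) = (355 + (13/3 + 3050/3))*((-66)**2 + 2515) = (355 + 1021)*(4356 + 2515) = 1376*6871 = 9454496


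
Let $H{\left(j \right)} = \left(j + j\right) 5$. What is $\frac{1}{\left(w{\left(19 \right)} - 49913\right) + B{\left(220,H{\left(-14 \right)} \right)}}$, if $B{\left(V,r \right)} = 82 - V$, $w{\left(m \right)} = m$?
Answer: $- \frac{1}{50032} \approx -1.9987 \cdot 10^{-5}$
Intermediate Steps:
$H{\left(j \right)} = 10 j$ ($H{\left(j \right)} = 2 j 5 = 10 j$)
$\frac{1}{\left(w{\left(19 \right)} - 49913\right) + B{\left(220,H{\left(-14 \right)} \right)}} = \frac{1}{\left(19 - 49913\right) + \left(82 - 220\right)} = \frac{1}{-49894 + \left(82 - 220\right)} = \frac{1}{-49894 - 138} = \frac{1}{-50032} = - \frac{1}{50032}$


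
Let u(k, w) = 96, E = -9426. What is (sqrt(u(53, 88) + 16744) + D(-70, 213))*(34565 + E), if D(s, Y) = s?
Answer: -1759730 + 50278*sqrt(4210) ≈ 1.5025e+6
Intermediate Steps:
(sqrt(u(53, 88) + 16744) + D(-70, 213))*(34565 + E) = (sqrt(96 + 16744) - 70)*(34565 - 9426) = (sqrt(16840) - 70)*25139 = (2*sqrt(4210) - 70)*25139 = (-70 + 2*sqrt(4210))*25139 = -1759730 + 50278*sqrt(4210)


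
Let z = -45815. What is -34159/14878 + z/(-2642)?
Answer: 147846873/9826919 ≈ 15.045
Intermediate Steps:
-34159/14878 + z/(-2642) = -34159/14878 - 45815/(-2642) = -34159*1/14878 - 45815*(-1/2642) = -34159/14878 + 45815/2642 = 147846873/9826919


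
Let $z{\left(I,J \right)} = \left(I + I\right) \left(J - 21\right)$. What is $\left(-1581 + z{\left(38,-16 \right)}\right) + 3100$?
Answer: $-1293$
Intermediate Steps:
$z{\left(I,J \right)} = 2 I \left(-21 + J\right)$
$\left(-1581 + z{\left(38,-16 \right)}\right) + 3100 = \left(-1581 + 2 \cdot 38 \left(-21 - 16\right)\right) + 3100 = \left(-1581 + 2 \cdot 38 \left(-37\right)\right) + 3100 = \left(-1581 - 2812\right) + 3100 = -4393 + 3100 = -1293$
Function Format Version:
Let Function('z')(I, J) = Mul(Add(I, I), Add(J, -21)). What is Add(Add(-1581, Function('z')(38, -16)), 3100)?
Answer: -1293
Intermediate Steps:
Function('z')(I, J) = Mul(2, I, Add(-21, J)) (Function('z')(I, J) = Mul(Mul(2, I), Add(-21, J)) = Mul(2, I, Add(-21, J)))
Add(Add(-1581, Function('z')(38, -16)), 3100) = Add(Add(-1581, Mul(2, 38, Add(-21, -16))), 3100) = Add(Add(-1581, Mul(2, 38, -37)), 3100) = Add(Add(-1581, -2812), 3100) = Add(-4393, 3100) = -1293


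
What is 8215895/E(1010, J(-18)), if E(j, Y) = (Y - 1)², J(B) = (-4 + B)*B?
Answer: 1643179/31205 ≈ 52.658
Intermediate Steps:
J(B) = B*(-4 + B)
E(j, Y) = (-1 + Y)²
8215895/E(1010, J(-18)) = 8215895/((-1 - 18*(-4 - 18))²) = 8215895/((-1 - 18*(-22))²) = 8215895/((-1 + 396)²) = 8215895/(395²) = 8215895/156025 = 8215895*(1/156025) = 1643179/31205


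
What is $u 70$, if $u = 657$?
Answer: $45990$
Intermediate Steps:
$u 70 = 657 \cdot 70 = 45990$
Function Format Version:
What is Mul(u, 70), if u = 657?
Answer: 45990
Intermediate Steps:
Mul(u, 70) = Mul(657, 70) = 45990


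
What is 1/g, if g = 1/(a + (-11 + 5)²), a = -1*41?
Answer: -5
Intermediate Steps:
a = -41
g = -⅕ (g = 1/(-41 + (-11 + 5)²) = 1/(-41 + (-6)²) = 1/(-41 + 36) = 1/(-5) = -⅕ ≈ -0.20000)
1/g = 1/(-⅕) = -5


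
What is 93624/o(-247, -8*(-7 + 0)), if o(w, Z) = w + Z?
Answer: -93624/191 ≈ -490.18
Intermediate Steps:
o(w, Z) = Z + w
93624/o(-247, -8*(-7 + 0)) = 93624/(-8*(-7 + 0) - 247) = 93624/(-8*(-7) - 247) = 93624/(56 - 247) = 93624/(-191) = 93624*(-1/191) = -93624/191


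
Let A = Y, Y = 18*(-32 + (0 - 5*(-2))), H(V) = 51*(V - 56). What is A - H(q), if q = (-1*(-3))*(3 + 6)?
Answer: 1083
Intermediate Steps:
q = 27 (q = 3*9 = 27)
H(V) = -2856 + 51*V (H(V) = 51*(-56 + V) = -2856 + 51*V)
Y = -396 (Y = 18*(-32 + (0 + 10)) = 18*(-32 + 10) = 18*(-22) = -396)
A = -396
A - H(q) = -396 - (-2856 + 51*27) = -396 - (-2856 + 1377) = -396 - 1*(-1479) = -396 + 1479 = 1083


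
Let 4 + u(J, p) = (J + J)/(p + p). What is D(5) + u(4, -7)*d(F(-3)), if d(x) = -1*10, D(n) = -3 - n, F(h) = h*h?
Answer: 264/7 ≈ 37.714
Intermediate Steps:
F(h) = h**2
u(J, p) = -4 + J/p (u(J, p) = -4 + (J + J)/(p + p) = -4 + (2*J)/((2*p)) = -4 + (2*J)*(1/(2*p)) = -4 + J/p)
d(x) = -10
D(5) + u(4, -7)*d(F(-3)) = (-3 - 1*5) + (-4 + 4/(-7))*(-10) = (-3 - 5) + (-4 + 4*(-1/7))*(-10) = -8 + (-4 - 4/7)*(-10) = -8 - 32/7*(-10) = -8 + 320/7 = 264/7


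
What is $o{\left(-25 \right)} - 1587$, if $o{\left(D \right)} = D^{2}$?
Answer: $-962$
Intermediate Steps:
$o{\left(-25 \right)} - 1587 = \left(-25\right)^{2} - 1587 = 625 - 1587 = -962$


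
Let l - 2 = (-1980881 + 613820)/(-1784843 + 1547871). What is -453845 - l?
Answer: -107550398345/236972 ≈ -4.5385e+5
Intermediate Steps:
l = 1841005/236972 (l = 2 + (-1980881 + 613820)/(-1784843 + 1547871) = 2 - 1367061/(-236972) = 2 - 1367061*(-1/236972) = 2 + 1367061/236972 = 1841005/236972 ≈ 7.7689)
-453845 - l = -453845 - 1*1841005/236972 = -453845 - 1841005/236972 = -107550398345/236972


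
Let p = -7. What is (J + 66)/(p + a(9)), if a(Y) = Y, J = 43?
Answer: 109/2 ≈ 54.500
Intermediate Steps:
(J + 66)/(p + a(9)) = (43 + 66)/(-7 + 9) = 109/2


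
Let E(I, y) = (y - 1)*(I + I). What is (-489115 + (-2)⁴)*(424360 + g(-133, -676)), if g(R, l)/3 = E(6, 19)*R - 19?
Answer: -165373664781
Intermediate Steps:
E(I, y) = 2*I*(-1 + y) (E(I, y) = (-1 + y)*(2*I) = 2*I*(-1 + y))
g(R, l) = -57 + 648*R (g(R, l) = 3*((2*6*(-1 + 19))*R - 19) = 3*((2*6*18)*R - 19) = 3*(216*R - 19) = 3*(-19 + 216*R) = -57 + 648*R)
(-489115 + (-2)⁴)*(424360 + g(-133, -676)) = (-489115 + (-2)⁴)*(424360 + (-57 + 648*(-133))) = (-489115 + 16)*(424360 + (-57 - 86184)) = -489099*(424360 - 86241) = -489099*338119 = -165373664781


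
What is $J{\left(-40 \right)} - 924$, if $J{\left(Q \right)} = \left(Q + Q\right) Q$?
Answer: $2276$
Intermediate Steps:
$J{\left(Q \right)} = 2 Q^{2}$ ($J{\left(Q \right)} = 2 Q Q = 2 Q^{2}$)
$J{\left(-40 \right)} - 924 = 2 \left(-40\right)^{2} - 924 = 2 \cdot 1600 - 924 = 3200 - 924 = 2276$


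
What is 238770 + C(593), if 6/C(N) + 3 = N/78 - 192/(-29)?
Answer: 6061667562/25387 ≈ 2.3877e+5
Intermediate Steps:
C(N) = 6/(105/29 + N/78) (C(N) = 6/(-3 + (N/78 - 192/(-29))) = 6/(-3 + (N*(1/78) - 192*(-1/29))) = 6/(-3 + (N/78 + 192/29)) = 6/(-3 + (192/29 + N/78)) = 6/(105/29 + N/78))
238770 + C(593) = 238770 + 13572/(8190 + 29*593) = 238770 + 13572/(8190 + 17197) = 238770 + 13572/25387 = 6061667562/25387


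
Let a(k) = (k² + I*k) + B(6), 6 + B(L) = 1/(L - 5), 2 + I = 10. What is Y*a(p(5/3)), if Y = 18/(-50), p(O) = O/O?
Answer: -36/25 ≈ -1.4400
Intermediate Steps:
p(O) = 1
I = 8 (I = -2 + 10 = 8)
B(L) = -6 + 1/(-5 + L) (B(L) = -6 + 1/(L - 5) = -6 + 1/(-5 + L))
a(k) = -5 + k² + 8*k (a(k) = (k² + 8*k) + (31 - 6*6)/(-5 + 6) = (k² + 8*k) + (31 - 36)/1 = (k² + 8*k) + 1*(-5) = (k² + 8*k) - 5 = -5 + k² + 8*k)
Y = -9/25 (Y = 18*(-1/50) = -9/25 ≈ -0.36000)
Y*a(p(5/3)) = -9*(-5 + 1² + 8*1)/25 = -9*(-5 + 1 + 8)/25 = -9/25*4 = -36/25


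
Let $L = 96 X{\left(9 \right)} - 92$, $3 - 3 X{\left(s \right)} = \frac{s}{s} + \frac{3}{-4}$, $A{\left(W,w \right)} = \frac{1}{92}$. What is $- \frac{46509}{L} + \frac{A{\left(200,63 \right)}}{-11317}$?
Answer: $\frac{6052937059}{520582} \approx 11627.0$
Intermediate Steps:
$A{\left(W,w \right)} = \frac{1}{92}$
$X{\left(s \right)} = \frac{11}{12}$ ($X{\left(s \right)} = 1 - \frac{\frac{s}{s} + \frac{3}{-4}}{3} = 1 - \frac{1 + 3 \left(- \frac{1}{4}\right)}{3} = 1 - \frac{1 - \frac{3}{4}}{3} = 1 - \frac{1}{12} = \frac{11}{12}$)
$L = -4$ ($L = 96 \cdot \frac{11}{12} - 92 = 88 - 92 = -4$)
$- \frac{46509}{L} + \frac{A{\left(200,63 \right)}}{-11317} = - \frac{46509}{-4} + \frac{1}{92 \left(-11317\right)} = \left(-46509\right) \left(- \frac{1}{4}\right) + \frac{1}{92} \left(- \frac{1}{11317}\right) = \frac{46509}{4} - \frac{1}{1041164} = \frac{6052937059}{520582}$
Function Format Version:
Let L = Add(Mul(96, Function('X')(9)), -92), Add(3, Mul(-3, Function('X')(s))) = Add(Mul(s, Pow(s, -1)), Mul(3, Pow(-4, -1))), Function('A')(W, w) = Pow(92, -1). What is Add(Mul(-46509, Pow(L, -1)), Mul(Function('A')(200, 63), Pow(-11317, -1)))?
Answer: Rational(6052937059, 520582) ≈ 11627.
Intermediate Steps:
Function('A')(W, w) = Rational(1, 92)
Function('X')(s) = Rational(11, 12) (Function('X')(s) = Add(1, Mul(Rational(-1, 3), Add(Mul(s, Pow(s, -1)), Mul(3, Pow(-4, -1))))) = Add(1, Mul(Rational(-1, 3), Add(1, Mul(3, Rational(-1, 4))))) = Add(1, Mul(Rational(-1, 3), Add(1, Rational(-3, 4)))) = Add(1, Mul(Rational(-1, 3), Rational(1, 4))) = Add(1, Rational(-1, 12)) = Rational(11, 12))
L = -4 (L = Add(Mul(96, Rational(11, 12)), -92) = Add(88, -92) = -4)
Add(Mul(-46509, Pow(L, -1)), Mul(Function('A')(200, 63), Pow(-11317, -1))) = Add(Mul(-46509, Pow(-4, -1)), Mul(Rational(1, 92), Pow(-11317, -1))) = Add(Mul(-46509, Rational(-1, 4)), Mul(Rational(1, 92), Rational(-1, 11317))) = Add(Rational(46509, 4), Rational(-1, 1041164)) = Rational(6052937059, 520582)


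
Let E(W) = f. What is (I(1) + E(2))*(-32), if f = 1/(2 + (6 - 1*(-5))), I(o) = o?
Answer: -448/13 ≈ -34.462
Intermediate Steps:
f = 1/13 (f = 1/(2 + (6 + 5)) = 1/(2 + 11) = 1/13 ≈ 0.076923)
E(W) = 1/13
(I(1) + E(2))*(-32) = (1 + 1/13)*(-32) = (14/13)*(-32) = -448/13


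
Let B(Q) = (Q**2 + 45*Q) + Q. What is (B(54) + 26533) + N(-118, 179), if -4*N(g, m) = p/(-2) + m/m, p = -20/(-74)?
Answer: 1181513/37 ≈ 31933.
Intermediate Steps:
p = 10/37 (p = -20*(-1/74) = 10/37 ≈ 0.27027)
N(g, m) = -8/37 (N(g, m) = -((10/37)/(-2) + m/m)/4 = -((10/37)*(-1/2) + 1)/4 = -(-5/37 + 1)/4 = -1/4*32/37 = -8/37)
B(Q) = Q**2 + 46*Q
(B(54) + 26533) + N(-118, 179) = (54*(46 + 54) + 26533) - 8/37 = (54*100 + 26533) - 8/37 = (5400 + 26533) - 8/37 = 31933 - 8/37 = 1181513/37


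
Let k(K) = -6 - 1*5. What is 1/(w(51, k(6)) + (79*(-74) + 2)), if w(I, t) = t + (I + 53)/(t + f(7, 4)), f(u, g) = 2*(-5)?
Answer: -21/123059 ≈ -0.00017065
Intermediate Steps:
f(u, g) = -10
k(K) = -11 (k(K) = -6 - 5 = -11)
w(I, t) = t + (53 + I)/(-10 + t) (w(I, t) = t + (I + 53)/(t - 10) = t + (53 + I)/(-10 + t))
1/(w(51, k(6)) + (79*(-74) + 2)) = 1/((53 + 51 + (-11)² - 10*(-11))/(-10 - 11) + (79*(-74) + 2)) = 1/((53 + 51 + 121 + 110)/(-21) + (-5846 + 2)) = 1/(-1/21*335 - 5844) = 1/(-335/21 - 5844) = 1/(-123059/21) = -21/123059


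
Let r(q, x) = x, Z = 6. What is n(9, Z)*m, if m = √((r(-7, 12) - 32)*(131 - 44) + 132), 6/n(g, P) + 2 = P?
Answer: 3*I*√402 ≈ 60.15*I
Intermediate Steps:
n(g, P) = 6/(-2 + P)
m = 2*I*√402 (m = √((12 - 32)*(131 - 44) + 132) = √(-20*87 + 132) = √(-1740 + 132) = √(-1608) = 2*I*√402 ≈ 40.1*I)
n(9, Z)*m = (6/(-2 + 6))*(2*I*√402) = (6/4)*(2*I*√402) = (6*(¼))*(2*I*√402) = 3*(2*I*√402)/2 = 3*I*√402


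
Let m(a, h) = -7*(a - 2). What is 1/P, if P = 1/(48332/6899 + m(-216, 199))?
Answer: 10576206/6899 ≈ 1533.0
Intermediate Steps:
m(a, h) = 14 - 7*a (m(a, h) = -7*(-2 + a) = 14 - 7*a)
P = 6899/10576206 (P = 1/(48332/6899 + (14 - 7*(-216))) = 1/(48332*(1/6899) + (14 + 1512)) = 1/(48332/6899 + 1526) = 1/(10576206/6899) = 6899/10576206 ≈ 0.00065231)
1/P = 1/(6899/10576206) = 10576206/6899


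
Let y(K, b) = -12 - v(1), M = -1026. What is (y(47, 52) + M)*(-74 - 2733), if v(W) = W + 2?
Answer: 2922087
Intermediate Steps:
v(W) = 2 + W
y(K, b) = -15 (y(K, b) = -12 - (2 + 1) = -12 - 1*3 = -12 - 3 = -15)
(y(47, 52) + M)*(-74 - 2733) = (-15 - 1026)*(-74 - 2733) = -1041*(-2807) = 2922087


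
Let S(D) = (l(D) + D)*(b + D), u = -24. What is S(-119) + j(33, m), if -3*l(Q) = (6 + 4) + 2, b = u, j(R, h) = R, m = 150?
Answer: 17622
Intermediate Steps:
b = -24
l(Q) = -4 (l(Q) = -((6 + 4) + 2)/3 = -(10 + 2)/3 = -1/3*12 = -4)
S(D) = (-24 + D)*(-4 + D) (S(D) = (-4 + D)*(-24 + D) = (-24 + D)*(-4 + D))
S(-119) + j(33, m) = (96 + (-119)**2 - 28*(-119)) + 33 = (96 + 14161 + 3332) + 33 = 17589 + 33 = 17622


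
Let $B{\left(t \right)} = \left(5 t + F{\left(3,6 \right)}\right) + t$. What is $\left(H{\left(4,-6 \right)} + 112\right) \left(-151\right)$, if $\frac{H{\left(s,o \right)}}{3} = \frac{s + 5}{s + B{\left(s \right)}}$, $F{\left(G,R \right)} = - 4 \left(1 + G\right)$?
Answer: $- \frac{69007}{4} \approx -17252.0$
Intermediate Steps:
$F{\left(G,R \right)} = -4 - 4 G$
$B{\left(t \right)} = -16 + 6 t$ ($B{\left(t \right)} = \left(5 t - 16\right) + t = \left(-16 + 5 t\right) + t = -16 + 6 t$)
$H{\left(s,o \right)} = \frac{3 \left(5 + s\right)}{-16 + 7 s}$ ($H{\left(s,o \right)} = 3 \frac{s + 5}{s + \left(-16 + 6 s\right)} = 3 \frac{5 + s}{-16 + 7 s} = \frac{3 \left(5 + s\right)}{-16 + 7 s}$)
$\left(H{\left(4,-6 \right)} + 112\right) \left(-151\right) = \left(\frac{3 \left(5 + 4\right)}{-16 + 7 \cdot 4} + 112\right) \left(-151\right) = \left(3 \frac{1}{-16 + 28} \cdot 9 + 112\right) \left(-151\right) = \left(3 \cdot \frac{1}{12} \cdot 9 + 112\right) \left(-151\right) = \left(\frac{9}{4} + 112\right) \left(-151\right) = \frac{457}{4} \left(-151\right) = - \frac{69007}{4}$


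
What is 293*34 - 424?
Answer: 9538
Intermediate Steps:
293*34 - 424 = 9962 - 424 = 9538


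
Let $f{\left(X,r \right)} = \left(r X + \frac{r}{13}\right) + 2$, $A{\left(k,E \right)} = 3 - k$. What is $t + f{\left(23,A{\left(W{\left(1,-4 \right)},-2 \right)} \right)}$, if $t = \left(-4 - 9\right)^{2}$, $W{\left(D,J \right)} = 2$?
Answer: $\frac{2523}{13} \approx 194.08$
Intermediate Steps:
$t = 169$ ($t = \left(-13\right)^{2} = 169$)
$f{\left(X,r \right)} = 2 + \frac{r}{13} + X r$ ($f{\left(X,r \right)} = \left(X r + \frac{r}{13}\right) + 2 = \left(\frac{r}{13} + X r\right) + 2 = 2 + \frac{r}{13} + X r$)
$t + f{\left(23,A{\left(W{\left(1,-4 \right)},-2 \right)} \right)} = 169 + \left(2 + \frac{3 - 2}{13} + 23 \left(3 - 2\right)\right) = 169 + \left(2 + \frac{1}{13} \cdot 1 + 23 \cdot 1\right) = 169 + \left(2 + \frac{1}{13} + 23\right) = 169 + \frac{326}{13} = \frac{2523}{13}$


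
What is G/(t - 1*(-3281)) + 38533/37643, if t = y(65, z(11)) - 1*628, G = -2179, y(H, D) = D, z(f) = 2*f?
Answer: 21051678/100695025 ≈ 0.20906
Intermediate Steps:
t = -606 (t = 2*11 - 1*628 = 22 - 628 = -606)
G/(t - 1*(-3281)) + 38533/37643 = -2179/(-606 - 1*(-3281)) + 38533/37643 = -2179/(-606 + 3281) + 38533*(1/37643) = -2179/2675 + 38533/37643 = 21051678/100695025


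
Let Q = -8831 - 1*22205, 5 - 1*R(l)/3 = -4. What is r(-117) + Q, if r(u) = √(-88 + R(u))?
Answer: -31036 + I*√61 ≈ -31036.0 + 7.8102*I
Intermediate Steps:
R(l) = 27 (R(l) = 15 - 3*(-4) = 15 + 12 = 27)
r(u) = I*√61 (r(u) = √(-88 + 27) = √(-61) = I*√61)
Q = -31036 (Q = -8831 - 22205 = -31036)
r(-117) + Q = I*√61 - 31036 = -31036 + I*√61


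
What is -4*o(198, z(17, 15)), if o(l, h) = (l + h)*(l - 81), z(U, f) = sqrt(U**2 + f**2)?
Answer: -92664 - 468*sqrt(514) ≈ -1.0327e+5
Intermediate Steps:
o(l, h) = (-81 + l)*(h + l) (o(l, h) = (h + l)*(-81 + l) = (-81 + l)*(h + l))
-4*o(198, z(17, 15)) = -4*(198**2 - 81*sqrt(17**2 + 15**2) - 81*198 + sqrt(17**2 + 15**2)*198) = -4*(39204 - 81*sqrt(289 + 225) - 16038 + sqrt(289 + 225)*198) = -4*(39204 - 81*sqrt(514) - 16038 + sqrt(514)*198) = -4*(39204 - 81*sqrt(514) - 16038 + 198*sqrt(514)) = -4*(23166 + 117*sqrt(514)) = -92664 - 468*sqrt(514)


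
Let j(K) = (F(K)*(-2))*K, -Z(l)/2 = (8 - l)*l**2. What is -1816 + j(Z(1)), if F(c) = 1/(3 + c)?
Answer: -20004/11 ≈ -1818.5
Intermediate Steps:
Z(l) = -2*l**2*(8 - l) (Z(l) = -2*(8 - l)*l**2 = -2*l**2*(8 - l))
j(K) = -2*K/(3 + K) (j(K) = (-2/(3 + K))*K = -2*K/(3 + K))
-1816 + j(Z(1)) = -1816 - 2*2*1**2*(-8 + 1)/(3 + 2*1**2*(-8 + 1)) = -1816 - 2*2*1*(-7)/(3 + 2*1*(-7)) = -1816 - 2*(-14)/(3 - 14) = -1816 - 2*(-14)/(-11) = -1816 - 2*(-14)*(-1/11) = -1816 - 28/11 = -20004/11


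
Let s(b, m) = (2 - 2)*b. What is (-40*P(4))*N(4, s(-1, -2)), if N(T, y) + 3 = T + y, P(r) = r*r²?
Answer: -2560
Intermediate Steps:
P(r) = r³
s(b, m) = 0 (s(b, m) = 0*b = 0)
N(T, y) = -3 + T + y (N(T, y) = -3 + (T + y) = -3 + T + y)
(-40*P(4))*N(4, s(-1, -2)) = (-40*4³)*(-3 + 4 + 0) = -40*64*1 = -2560*1 = -2560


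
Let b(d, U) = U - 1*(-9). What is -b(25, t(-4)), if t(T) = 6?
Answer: -15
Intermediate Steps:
b(d, U) = 9 + U (b(d, U) = U + 9 = 9 + U)
-b(25, t(-4)) = -(9 + 6) = -1*15 = -15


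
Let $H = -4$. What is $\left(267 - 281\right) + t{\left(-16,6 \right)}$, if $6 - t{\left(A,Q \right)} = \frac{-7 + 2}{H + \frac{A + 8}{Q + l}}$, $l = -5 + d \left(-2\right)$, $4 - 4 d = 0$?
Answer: $- \frac{27}{4} \approx -6.75$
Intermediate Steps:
$d = 1$ ($d = 1 - 0 = 1 + 0 = 1$)
$l = -7$ ($l = -5 + 1 \left(-2\right) = -5 - 2 = -7$)
$t{\left(A,Q \right)} = 6 + \frac{5}{-4 + \frac{8 + A}{-7 + Q}}$ ($t{\left(A,Q \right)} = 6 - \frac{-7 + 2}{-4 + \frac{A + 8}{Q - 7}} = 6 - - \frac{5}{-4 + \frac{8 + A}{-7 + Q}} = 6 + \frac{5}{-4 + \frac{8 + A}{-7 + Q}}$)
$\left(267 - 281\right) + t{\left(-16,6 \right)} = \left(267 - 281\right) + \frac{181 - 114 + 6 \left(-16\right)}{36 - 16 - 24} = -14 + \frac{181 - 114 - 96}{36 - 16 - 24} = -14 + \frac{1}{-4} \left(-29\right) = -14 - - \frac{29}{4} = -14 + \frac{29}{4} = - \frac{27}{4}$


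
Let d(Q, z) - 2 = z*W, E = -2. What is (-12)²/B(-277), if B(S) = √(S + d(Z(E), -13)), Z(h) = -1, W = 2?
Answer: -144*I*√301/301 ≈ -8.3*I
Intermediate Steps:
d(Q, z) = 2 + 2*z (d(Q, z) = 2 + z*2 = 2 + 2*z)
B(S) = √(-24 + S) (B(S) = √(S + (2 + 2*(-13))) = √(S + (2 - 26)) = √(S - 24) = √(-24 + S))
(-12)²/B(-277) = (-12)²/(√(-24 - 277)) = 144/(√(-301)) = 144/((I*√301)) = 144*(-I*√301/301) = -144*I*√301/301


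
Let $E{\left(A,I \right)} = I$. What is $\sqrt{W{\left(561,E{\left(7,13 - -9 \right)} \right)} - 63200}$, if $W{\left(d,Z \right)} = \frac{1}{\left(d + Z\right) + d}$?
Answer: $\frac{i \sqrt{20678028514}}{572} \approx 251.4 i$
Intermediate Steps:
$W{\left(d,Z \right)} = \frac{1}{Z + 2 d}$ ($W{\left(d,Z \right)} = \frac{1}{\left(Z + d\right) + d} = \frac{1}{Z + 2 d}$)
$\sqrt{W{\left(561,E{\left(7,13 - -9 \right)} \right)} - 63200} = \sqrt{\frac{1}{\left(13 - -9\right) + 2 \cdot 561} - 63200} = \sqrt{\frac{1}{\left(13 + 9\right) + 1122} - 63200} = \sqrt{\frac{1}{22 + 1122} - 63200} = \sqrt{\frac{1}{1144} - 63200} = \sqrt{- \frac{72300799}{1144}} = \frac{i \sqrt{20678028514}}{572}$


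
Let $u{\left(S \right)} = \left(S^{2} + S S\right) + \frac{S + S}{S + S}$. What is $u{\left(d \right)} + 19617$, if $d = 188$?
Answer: $90306$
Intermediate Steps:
$u{\left(S \right)} = 1 + 2 S^{2}$ ($u{\left(S \right)} = \left(S^{2} + S^{2}\right) + \frac{2 S}{2 S} = 2 S^{2} + 2 S \frac{1}{2 S} = 2 S^{2} + 1 = 1 + 2 S^{2}$)
$u{\left(d \right)} + 19617 = \left(1 + 2 \cdot 188^{2}\right) + 19617 = \left(1 + 2 \cdot 35344\right) + 19617 = \left(1 + 70688\right) + 19617 = 70689 + 19617 = 90306$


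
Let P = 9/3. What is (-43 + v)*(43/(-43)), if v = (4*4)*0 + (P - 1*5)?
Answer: 45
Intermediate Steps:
P = 3 (P = 9*(⅓) = 3)
v = -2 (v = (4*4)*0 + (3 - 1*5) = 16*0 + (3 - 5) = 0 - 2 = -2)
(-43 + v)*(43/(-43)) = (-43 - 2)*(43/(-43)) = -1935*(-1)/43 = -45*(-1) = 45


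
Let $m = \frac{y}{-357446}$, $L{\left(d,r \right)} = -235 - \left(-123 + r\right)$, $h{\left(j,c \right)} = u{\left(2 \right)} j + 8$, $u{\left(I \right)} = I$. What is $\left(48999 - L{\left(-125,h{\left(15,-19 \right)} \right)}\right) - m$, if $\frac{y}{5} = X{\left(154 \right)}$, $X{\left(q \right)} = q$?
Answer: $\frac{8784057112}{178723} \approx 49149.0$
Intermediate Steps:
$y = 770$ ($y = 5 \cdot 154 = 770$)
$h{\left(j,c \right)} = 8 + 2 j$ ($h{\left(j,c \right)} = 2 j + 8 = 8 + 2 j$)
$L{\left(d,r \right)} = -112 - r$
$m = - \frac{385}{178723}$ ($m = \frac{770}{-357446} = 770 \left(- \frac{1}{357446}\right) = - \frac{385}{178723} \approx -0.0021542$)
$\left(48999 - L{\left(-125,h{\left(15,-19 \right)} \right)}\right) - m = \left(48999 - \left(-112 - \left(8 + 2 \cdot 15\right)\right)\right) - - \frac{385}{178723} = \left(48999 - \left(-112 - \left(8 + 30\right)\right)\right) + \frac{385}{178723} = \left(48999 - \left(-112 - 38\right)\right) + \frac{385}{178723} = \left(48999 - -150\right) + \frac{385}{178723} = \left(48999 + 150\right) + \frac{385}{178723} = 49149 + \frac{385}{178723} = \frac{8784057112}{178723}$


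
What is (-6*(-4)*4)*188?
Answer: 18048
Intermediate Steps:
(-6*(-4)*4)*188 = (24*4)*188 = 96*188 = 18048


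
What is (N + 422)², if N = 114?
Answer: 287296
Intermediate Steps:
(N + 422)² = (114 + 422)² = 536² = 287296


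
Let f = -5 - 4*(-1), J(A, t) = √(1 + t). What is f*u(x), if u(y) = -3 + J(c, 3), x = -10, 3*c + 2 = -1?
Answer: 1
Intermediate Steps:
c = -1 (c = -⅔ + (⅓)*(-1) = -⅔ - ⅓ = -1)
u(y) = -1 (u(y) = -3 + √(1 + 3) = -3 + √4 = -3 + 2 = -1)
f = -1 (f = -5 + 4 = -1)
f*u(x) = -1*(-1) = 1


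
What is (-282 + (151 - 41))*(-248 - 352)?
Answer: 103200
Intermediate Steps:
(-282 + (151 - 41))*(-248 - 352) = (-282 + 110)*(-600) = -172*(-600) = 103200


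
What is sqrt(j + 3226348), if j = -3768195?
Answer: I*sqrt(541847) ≈ 736.1*I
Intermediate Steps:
sqrt(j + 3226348) = sqrt(-3768195 + 3226348) = sqrt(-541847) = I*sqrt(541847)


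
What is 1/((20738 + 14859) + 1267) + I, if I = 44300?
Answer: 1633075201/36864 ≈ 44300.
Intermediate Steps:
1/((20738 + 14859) + 1267) + I = 1/((20738 + 14859) + 1267) + 44300 = 1/(35597 + 1267) + 44300 = 1/36864 + 44300 = 1633075201/36864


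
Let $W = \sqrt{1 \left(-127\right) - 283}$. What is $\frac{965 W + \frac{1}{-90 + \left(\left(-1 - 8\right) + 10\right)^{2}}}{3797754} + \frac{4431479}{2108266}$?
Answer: $\frac{374460092407127}{178148532869049} + \frac{965 i \sqrt{410}}{3797754} \approx 2.102 + 0.0051451 i$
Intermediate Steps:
$W = i \sqrt{410}$ ($W = \sqrt{-127 - 283} = \sqrt{-410} = i \sqrt{410} \approx 20.248 i$)
$\frac{965 W + \frac{1}{-90 + \left(\left(-1 - 8\right) + 10\right)^{2}}}{3797754} + \frac{4431479}{2108266} = \frac{965 i \sqrt{410} + \frac{1}{-90 + \left(\left(-1 - 8\right) + 10\right)^{2}}}{3797754} + \frac{4431479}{2108266} = \left(965 i \sqrt{410} + \frac{1}{-90 + \left(-9 + 10\right)^{2}}\right) \frac{1}{3797754} + 4431479 \cdot \frac{1}{2108266} = \left(965 i \sqrt{410} + \frac{1}{-90 + 1^{2}}\right) \frac{1}{3797754} + \frac{4431479}{2108266} = \left(965 i \sqrt{410} + \frac{1}{-90 + 1}\right) \frac{1}{3797754} + \frac{4431479}{2108266} = \left(965 i \sqrt{410} + \frac{1}{-89}\right) \frac{1}{3797754} + \frac{4431479}{2108266} = \left(965 i \sqrt{410} - \frac{1}{89}\right) \frac{1}{3797754} + \frac{4431479}{2108266} = \left(- \frac{1}{89} + 965 i \sqrt{410}\right) \frac{1}{3797754} + \frac{4431479}{2108266} = \left(- \frac{1}{338000106} + \frac{965 i \sqrt{410}}{3797754}\right) + \frac{4431479}{2108266} = \frac{374460092407127}{178148532869049} + \frac{965 i \sqrt{410}}{3797754}$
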